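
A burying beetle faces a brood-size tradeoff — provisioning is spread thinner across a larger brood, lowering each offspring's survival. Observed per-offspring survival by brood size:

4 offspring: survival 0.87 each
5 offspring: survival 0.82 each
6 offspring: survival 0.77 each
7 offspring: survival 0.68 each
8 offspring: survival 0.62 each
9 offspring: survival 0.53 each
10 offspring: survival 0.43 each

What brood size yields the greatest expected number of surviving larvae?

Expected surviving larvae = c × s(c):
  c=4: 4 × 0.87 = 3.480
  c=5: 5 × 0.82 = 4.100
  c=6: 6 × 0.77 = 4.620
  c=7: 7 × 0.68 = 4.760
  c=8: 8 × 0.62 = 4.960
  c=9: 9 × 0.53 = 4.770
  c=10: 10 × 0.43 = 4.300
Maximum at c = 8 (4.960 surviving larvae).

8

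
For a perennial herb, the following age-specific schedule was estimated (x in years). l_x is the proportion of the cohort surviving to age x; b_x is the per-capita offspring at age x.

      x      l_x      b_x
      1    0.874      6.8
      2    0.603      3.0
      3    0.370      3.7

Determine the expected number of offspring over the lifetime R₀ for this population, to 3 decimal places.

9.121

R₀ = Σ l_x b_x:
  age 1: 0.874 × 6.8 = 5.9432
  age 2: 0.603 × 3.0 = 1.8090
  age 3: 0.370 × 3.7 = 1.3690
R₀ = 5.9432 + 1.8090 + 1.3690 = 9.1212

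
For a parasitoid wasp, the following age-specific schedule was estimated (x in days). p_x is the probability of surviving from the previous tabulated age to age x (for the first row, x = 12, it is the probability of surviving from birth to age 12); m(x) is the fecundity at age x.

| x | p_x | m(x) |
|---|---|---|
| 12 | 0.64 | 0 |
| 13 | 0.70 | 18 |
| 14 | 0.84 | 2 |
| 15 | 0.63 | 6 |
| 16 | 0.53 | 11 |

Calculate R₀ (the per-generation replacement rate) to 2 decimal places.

Survivorship from birth: l_x = p_12·p_13·…·p_x.
  l_12 = 0.64000
  l_13 = 0.44800
  l_14 = 0.37632
  l_15 = 0.23708
  l_16 = 0.12565
R₀ = Σ l_x m(x):
  age 12: 0.64000 × 0 = 0.0000
  age 13: 0.44800 × 18 = 8.0640
  age 14: 0.37632 × 2 = 0.7526
  age 15: 0.23708 × 6 = 1.4225
  age 16: 0.12565 × 11 = 1.3822
R₀ = 0.0000 + 8.0640 + 0.7526 + 1.4225 + 1.3822 = 11.6213

11.62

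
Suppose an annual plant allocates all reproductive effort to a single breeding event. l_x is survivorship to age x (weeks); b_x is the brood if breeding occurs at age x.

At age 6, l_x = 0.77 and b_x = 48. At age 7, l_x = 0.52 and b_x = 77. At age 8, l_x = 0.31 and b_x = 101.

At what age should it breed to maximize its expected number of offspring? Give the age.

Expected offspring if breeding at age x = l_x × b_x:
  age 6: 0.77 × 48 = 36.960
  age 7: 0.52 × 77 = 40.040
  age 8: 0.31 × 101 = 31.310
Maximum at age 7 (40.040).

7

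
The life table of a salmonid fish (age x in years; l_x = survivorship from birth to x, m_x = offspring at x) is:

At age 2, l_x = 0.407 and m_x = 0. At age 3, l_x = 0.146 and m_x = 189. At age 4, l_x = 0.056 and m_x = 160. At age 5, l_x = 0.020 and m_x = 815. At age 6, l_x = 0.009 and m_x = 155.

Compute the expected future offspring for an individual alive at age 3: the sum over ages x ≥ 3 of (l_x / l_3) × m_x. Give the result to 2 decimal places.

371.57

l_3 = 0.146. Conditional survival from age 3 to x is l_x / l_3.
  x=3: (0.146/0.146) × 189 = 189.0000
  x=4: (0.056/0.146) × 160 = 61.3699
  x=5: (0.020/0.146) × 815 = 111.6438
  x=6: (0.009/0.146) × 155 = 9.5548
Sum = 189.0000 + 61.3699 + 111.6438 + 9.5548 = 371.5685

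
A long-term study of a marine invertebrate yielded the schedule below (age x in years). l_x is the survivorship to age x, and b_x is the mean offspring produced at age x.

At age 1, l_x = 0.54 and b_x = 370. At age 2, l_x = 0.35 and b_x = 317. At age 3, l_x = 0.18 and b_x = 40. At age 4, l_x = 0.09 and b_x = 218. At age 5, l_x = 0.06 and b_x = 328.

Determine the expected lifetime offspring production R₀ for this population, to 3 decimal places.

357.250

R₀ = Σ l_x b_x:
  age 1: 0.54 × 370 = 199.8000
  age 2: 0.35 × 317 = 110.9500
  age 3: 0.18 × 40 = 7.2000
  age 4: 0.09 × 218 = 19.6200
  age 5: 0.06 × 328 = 19.6800
R₀ = 199.8000 + 110.9500 + 7.2000 + 19.6200 + 19.6800 = 357.2500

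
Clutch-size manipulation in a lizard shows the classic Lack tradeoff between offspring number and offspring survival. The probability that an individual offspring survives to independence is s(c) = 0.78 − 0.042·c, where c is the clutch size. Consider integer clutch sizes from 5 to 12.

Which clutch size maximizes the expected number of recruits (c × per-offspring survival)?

9

Expected recruits = c × s(c):
  c=5: 5 × 0.570 = 2.850
  c=6: 6 × 0.528 = 3.168
  c=7: 7 × 0.486 = 3.402
  c=8: 8 × 0.444 = 3.552
  c=9: 9 × 0.402 = 3.618
  c=10: 10 × 0.360 = 3.600
  c=11: 11 × 0.318 = 3.498
  c=12: 12 × 0.276 = 3.312
Maximum at c = 9 (3.618 recruits).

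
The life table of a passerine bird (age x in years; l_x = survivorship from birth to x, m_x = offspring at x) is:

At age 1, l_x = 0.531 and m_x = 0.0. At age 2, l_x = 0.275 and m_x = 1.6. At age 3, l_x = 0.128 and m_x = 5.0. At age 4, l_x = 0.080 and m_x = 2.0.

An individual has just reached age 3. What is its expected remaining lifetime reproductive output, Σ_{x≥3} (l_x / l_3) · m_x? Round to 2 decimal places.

l_3 = 0.128. Conditional survival from age 3 to x is l_x / l_3.
  x=3: (0.128/0.128) × 5.0 = 5.0000
  x=4: (0.080/0.128) × 2.0 = 1.2500
Sum = 5.0000 + 1.2500 = 6.2500

6.25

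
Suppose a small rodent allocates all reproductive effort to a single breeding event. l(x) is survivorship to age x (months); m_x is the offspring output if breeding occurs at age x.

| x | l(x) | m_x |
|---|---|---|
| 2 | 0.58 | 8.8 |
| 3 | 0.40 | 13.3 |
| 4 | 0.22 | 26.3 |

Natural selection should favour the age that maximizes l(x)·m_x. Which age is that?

4

Expected offspring if breeding at age x = l(x) × m_x:
  age 2: 0.58 × 8.8 = 5.104
  age 3: 0.40 × 13.3 = 5.320
  age 4: 0.22 × 26.3 = 5.786
Maximum at age 4 (5.786).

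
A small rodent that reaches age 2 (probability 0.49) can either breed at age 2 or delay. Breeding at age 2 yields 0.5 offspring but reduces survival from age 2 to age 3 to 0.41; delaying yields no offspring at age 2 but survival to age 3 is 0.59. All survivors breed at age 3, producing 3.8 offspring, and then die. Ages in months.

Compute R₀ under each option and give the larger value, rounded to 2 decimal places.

1.10

breed at age 2: R₀ = 0.49 × (0.5 + 0.41 × 3.8) = 0.49 × 2.0580 = 1.0084
delay to age 3: R₀ = 0.49 × (0.59 × 3.8) = 0.49 × 2.2420 = 1.0986
Higher: delay to age 3 (1.0986).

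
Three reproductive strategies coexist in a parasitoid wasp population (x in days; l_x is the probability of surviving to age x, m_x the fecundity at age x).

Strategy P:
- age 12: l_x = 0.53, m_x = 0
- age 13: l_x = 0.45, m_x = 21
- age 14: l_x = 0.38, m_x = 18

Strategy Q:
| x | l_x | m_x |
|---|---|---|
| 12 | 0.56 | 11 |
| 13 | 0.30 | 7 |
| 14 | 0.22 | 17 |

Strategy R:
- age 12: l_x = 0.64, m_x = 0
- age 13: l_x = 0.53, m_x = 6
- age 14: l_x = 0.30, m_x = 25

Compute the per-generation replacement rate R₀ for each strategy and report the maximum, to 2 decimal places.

16.29

Strategy P: R₀ = 0.53×0 + 0.45×21 + 0.38×18 = 16.2900
Strategy Q: R₀ = 0.56×11 + 0.30×7 + 0.22×17 = 12.0000
Strategy R: R₀ = 0.64×0 + 0.53×6 + 0.30×25 = 10.6800
Highest R₀: strategy P with 16.2900.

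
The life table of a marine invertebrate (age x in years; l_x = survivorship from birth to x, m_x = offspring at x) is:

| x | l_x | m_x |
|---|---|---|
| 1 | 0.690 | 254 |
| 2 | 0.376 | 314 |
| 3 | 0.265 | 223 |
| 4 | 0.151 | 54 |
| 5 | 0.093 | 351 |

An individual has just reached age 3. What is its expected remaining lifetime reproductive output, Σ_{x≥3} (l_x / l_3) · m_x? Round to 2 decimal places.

l_3 = 0.265. Conditional survival from age 3 to x is l_x / l_3.
  x=3: (0.265/0.265) × 223 = 223.0000
  x=4: (0.151/0.265) × 54 = 30.7698
  x=5: (0.093/0.265) × 351 = 123.1811
Sum = 223.0000 + 30.7698 + 123.1811 = 376.9509

376.95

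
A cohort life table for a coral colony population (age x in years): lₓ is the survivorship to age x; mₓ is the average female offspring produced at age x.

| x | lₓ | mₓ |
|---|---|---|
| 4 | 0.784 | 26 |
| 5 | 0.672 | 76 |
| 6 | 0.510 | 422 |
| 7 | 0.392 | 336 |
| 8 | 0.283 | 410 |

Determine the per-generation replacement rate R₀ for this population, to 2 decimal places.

534.42

R₀ = Σ lₓ mₓ:
  age 4: 0.784 × 26 = 20.3840
  age 5: 0.672 × 76 = 51.0720
  age 6: 0.510 × 422 = 215.2200
  age 7: 0.392 × 336 = 131.7120
  age 8: 0.283 × 410 = 116.0300
R₀ = 20.3840 + 51.0720 + 215.2200 + 131.7120 + 116.0300 = 534.4180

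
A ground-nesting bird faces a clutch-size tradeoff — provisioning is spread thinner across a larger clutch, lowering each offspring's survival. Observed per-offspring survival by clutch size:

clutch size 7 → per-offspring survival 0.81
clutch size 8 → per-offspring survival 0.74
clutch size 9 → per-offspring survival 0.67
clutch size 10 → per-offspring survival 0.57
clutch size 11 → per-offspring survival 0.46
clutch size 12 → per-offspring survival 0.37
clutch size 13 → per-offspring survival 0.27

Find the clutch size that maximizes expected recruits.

Expected recruits = c × s(c):
  c=7: 7 × 0.81 = 5.670
  c=8: 8 × 0.74 = 5.920
  c=9: 9 × 0.67 = 6.030
  c=10: 10 × 0.57 = 5.700
  c=11: 11 × 0.46 = 5.060
  c=12: 12 × 0.37 = 4.440
  c=13: 13 × 0.27 = 3.510
Maximum at c = 9 (6.030 recruits).

9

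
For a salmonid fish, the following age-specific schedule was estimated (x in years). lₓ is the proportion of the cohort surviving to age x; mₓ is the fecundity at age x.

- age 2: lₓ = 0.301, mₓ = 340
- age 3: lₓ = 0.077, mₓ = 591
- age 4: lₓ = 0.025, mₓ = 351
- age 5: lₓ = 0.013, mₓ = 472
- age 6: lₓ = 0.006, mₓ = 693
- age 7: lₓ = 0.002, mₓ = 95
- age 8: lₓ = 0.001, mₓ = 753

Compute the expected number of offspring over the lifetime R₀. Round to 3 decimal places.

R₀ = Σ lₓ mₓ:
  age 2: 0.301 × 340 = 102.3400
  age 3: 0.077 × 591 = 45.5070
  age 4: 0.025 × 351 = 8.7750
  age 5: 0.013 × 472 = 6.1360
  age 6: 0.006 × 693 = 4.1580
  age 7: 0.002 × 95 = 0.1900
  age 8: 0.001 × 753 = 0.7530
R₀ = 102.3400 + 45.5070 + 8.7750 + 6.1360 + 4.1580 + 0.1900 + 0.7530 = 167.8590

167.859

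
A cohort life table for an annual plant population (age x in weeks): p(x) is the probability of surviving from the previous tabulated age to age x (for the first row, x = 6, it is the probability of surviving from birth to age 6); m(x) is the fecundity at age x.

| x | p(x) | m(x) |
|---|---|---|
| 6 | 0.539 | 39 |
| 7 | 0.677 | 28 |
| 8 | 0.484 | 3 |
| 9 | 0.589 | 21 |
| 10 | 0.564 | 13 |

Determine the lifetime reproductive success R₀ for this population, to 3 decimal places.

34.715

Survivorship from birth: l_x = p_6·p_7·…·p_x.
  l_6 = 0.53900
  l_7 = 0.36490
  l_8 = 0.17661
  l_9 = 0.10403
  l_10 = 0.05867
R₀ = Σ l_x m(x):
  age 6: 0.53900 × 39 = 21.0210
  age 7: 0.36490 × 28 = 10.2172
  age 8: 0.17661 × 3 = 0.5298
  age 9: 0.10403 × 21 = 2.1846
  age 10: 0.05867 × 13 = 0.7627
R₀ = 21.0210 + 10.2172 + 0.5298 + 2.1846 + 0.7627 = 34.7154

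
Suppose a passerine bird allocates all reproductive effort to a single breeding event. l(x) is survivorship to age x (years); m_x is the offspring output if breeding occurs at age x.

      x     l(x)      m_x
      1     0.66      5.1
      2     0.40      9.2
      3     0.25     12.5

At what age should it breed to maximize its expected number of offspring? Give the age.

Expected offspring if breeding at age x = l(x) × m_x:
  age 1: 0.66 × 5.1 = 3.366
  age 2: 0.40 × 9.2 = 3.680
  age 3: 0.25 × 12.5 = 3.125
Maximum at age 2 (3.680).

2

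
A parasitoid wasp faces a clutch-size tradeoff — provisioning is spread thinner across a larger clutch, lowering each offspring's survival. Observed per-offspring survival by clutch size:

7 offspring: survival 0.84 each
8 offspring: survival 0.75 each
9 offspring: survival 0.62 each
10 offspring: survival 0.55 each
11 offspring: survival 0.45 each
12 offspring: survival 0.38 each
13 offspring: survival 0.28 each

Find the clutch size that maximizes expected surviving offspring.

8

Expected surviving offspring = c × s(c):
  c=7: 7 × 0.84 = 5.880
  c=8: 8 × 0.75 = 6.000
  c=9: 9 × 0.62 = 5.580
  c=10: 10 × 0.55 = 5.500
  c=11: 11 × 0.45 = 4.950
  c=12: 12 × 0.38 = 4.560
  c=13: 13 × 0.28 = 3.640
Maximum at c = 8 (6.000 surviving offspring).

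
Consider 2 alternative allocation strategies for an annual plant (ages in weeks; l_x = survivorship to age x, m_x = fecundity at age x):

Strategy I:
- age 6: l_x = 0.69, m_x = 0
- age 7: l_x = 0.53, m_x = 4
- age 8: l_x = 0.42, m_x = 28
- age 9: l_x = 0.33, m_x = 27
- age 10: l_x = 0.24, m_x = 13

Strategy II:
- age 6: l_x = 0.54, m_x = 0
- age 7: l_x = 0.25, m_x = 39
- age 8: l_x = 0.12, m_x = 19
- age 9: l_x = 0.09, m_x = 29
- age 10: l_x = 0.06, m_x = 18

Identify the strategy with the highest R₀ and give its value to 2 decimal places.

Strategy I: R₀ = 0.69×0 + 0.53×4 + 0.42×28 + 0.33×27 + 0.24×13 = 25.9100
Strategy II: R₀ = 0.54×0 + 0.25×39 + 0.12×19 + 0.09×29 + 0.06×18 = 15.7200
Highest R₀: strategy I with 25.9100.

25.91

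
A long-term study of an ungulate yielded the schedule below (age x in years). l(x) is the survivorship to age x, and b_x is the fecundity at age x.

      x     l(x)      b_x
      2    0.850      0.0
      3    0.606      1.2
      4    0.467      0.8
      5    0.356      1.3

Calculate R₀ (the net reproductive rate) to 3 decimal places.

1.564

R₀ = Σ l(x) b_x:
  age 2: 0.850 × 0.0 = 0.0000
  age 3: 0.606 × 1.2 = 0.7272
  age 4: 0.467 × 0.8 = 0.3736
  age 5: 0.356 × 1.3 = 0.4628
R₀ = 0.0000 + 0.7272 + 0.3736 + 0.4628 = 1.5636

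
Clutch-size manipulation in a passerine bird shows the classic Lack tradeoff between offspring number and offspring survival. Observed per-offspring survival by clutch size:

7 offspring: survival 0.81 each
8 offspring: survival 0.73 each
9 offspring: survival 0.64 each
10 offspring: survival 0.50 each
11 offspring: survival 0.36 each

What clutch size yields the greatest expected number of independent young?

Expected independent young = c × s(c):
  c=7: 7 × 0.81 = 5.670
  c=8: 8 × 0.73 = 5.840
  c=9: 9 × 0.64 = 5.760
  c=10: 10 × 0.50 = 5.000
  c=11: 11 × 0.36 = 3.960
Maximum at c = 8 (5.840 independent young).

8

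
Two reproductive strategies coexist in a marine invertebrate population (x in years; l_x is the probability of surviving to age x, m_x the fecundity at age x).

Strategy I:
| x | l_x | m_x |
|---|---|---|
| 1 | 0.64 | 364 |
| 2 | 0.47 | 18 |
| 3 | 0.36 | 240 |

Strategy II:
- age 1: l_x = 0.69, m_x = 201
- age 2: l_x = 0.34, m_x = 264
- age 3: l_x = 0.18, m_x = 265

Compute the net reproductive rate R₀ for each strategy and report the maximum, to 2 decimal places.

Strategy I: R₀ = 0.64×364 + 0.47×18 + 0.36×240 = 327.8200
Strategy II: R₀ = 0.69×201 + 0.34×264 + 0.18×265 = 276.1500
Highest R₀: strategy I with 327.8200.

327.82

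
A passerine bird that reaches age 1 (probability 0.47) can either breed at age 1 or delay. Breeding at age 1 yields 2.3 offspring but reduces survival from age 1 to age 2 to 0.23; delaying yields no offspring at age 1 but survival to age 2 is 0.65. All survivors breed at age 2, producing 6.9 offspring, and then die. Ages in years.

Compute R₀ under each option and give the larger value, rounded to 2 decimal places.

breed at age 1: R₀ = 0.47 × (2.3 + 0.23 × 6.9) = 0.47 × 3.8870 = 1.8269
delay to age 2: R₀ = 0.47 × (0.65 × 6.9) = 0.47 × 4.4850 = 2.1080
Higher: delay to age 2 (2.1080).

2.11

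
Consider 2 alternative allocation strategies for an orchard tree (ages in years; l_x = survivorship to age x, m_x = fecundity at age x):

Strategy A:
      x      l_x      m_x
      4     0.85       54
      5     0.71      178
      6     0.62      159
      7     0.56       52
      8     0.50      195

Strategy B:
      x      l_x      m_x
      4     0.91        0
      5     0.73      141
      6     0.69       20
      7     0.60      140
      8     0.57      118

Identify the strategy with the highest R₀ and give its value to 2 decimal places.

397.48

Strategy A: R₀ = 0.85×54 + 0.71×178 + 0.62×159 + 0.56×52 + 0.50×195 = 397.4800
Strategy B: R₀ = 0.91×0 + 0.73×141 + 0.69×20 + 0.60×140 + 0.57×118 = 267.9900
Highest R₀: strategy A with 397.4800.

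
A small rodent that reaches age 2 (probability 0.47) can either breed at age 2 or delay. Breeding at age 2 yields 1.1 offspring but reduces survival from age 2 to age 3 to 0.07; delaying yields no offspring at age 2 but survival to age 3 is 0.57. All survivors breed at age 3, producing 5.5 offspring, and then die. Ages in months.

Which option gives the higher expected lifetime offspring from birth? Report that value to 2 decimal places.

1.47

breed at age 2: R₀ = 0.47 × (1.1 + 0.07 × 5.5) = 0.47 × 1.4850 = 0.6979
delay to age 3: R₀ = 0.47 × (0.57 × 5.5) = 0.47 × 3.1350 = 1.4734
Higher: delay to age 3 (1.4734).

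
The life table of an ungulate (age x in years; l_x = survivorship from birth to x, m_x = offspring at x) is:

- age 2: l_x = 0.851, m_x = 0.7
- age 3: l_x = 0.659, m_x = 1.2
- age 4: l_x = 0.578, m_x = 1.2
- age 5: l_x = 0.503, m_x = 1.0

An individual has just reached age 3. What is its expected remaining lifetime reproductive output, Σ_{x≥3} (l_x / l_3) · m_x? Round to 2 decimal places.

l_3 = 0.659. Conditional survival from age 3 to x is l_x / l_3.
  x=3: (0.659/0.659) × 1.2 = 1.2000
  x=4: (0.578/0.659) × 1.2 = 1.0525
  x=5: (0.503/0.659) × 1.0 = 0.7633
Sum = 1.2000 + 1.0525 + 0.7633 = 3.0158

3.02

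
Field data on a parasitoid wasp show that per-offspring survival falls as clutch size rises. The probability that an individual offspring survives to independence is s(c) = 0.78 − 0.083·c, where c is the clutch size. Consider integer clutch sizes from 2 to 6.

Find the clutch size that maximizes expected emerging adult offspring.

5

Expected emerging adult offspring = c × s(c):
  c=2: 2 × 0.614 = 1.228
  c=3: 3 × 0.531 = 1.593
  c=4: 4 × 0.448 = 1.792
  c=5: 5 × 0.365 = 1.825
  c=6: 6 × 0.282 = 1.692
Maximum at c = 5 (1.825 emerging adult offspring).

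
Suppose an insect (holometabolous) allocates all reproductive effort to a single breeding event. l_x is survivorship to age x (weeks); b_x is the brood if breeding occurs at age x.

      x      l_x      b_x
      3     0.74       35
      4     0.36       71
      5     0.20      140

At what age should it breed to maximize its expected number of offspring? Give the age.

5

Expected offspring if breeding at age x = l_x × b_x:
  age 3: 0.74 × 35 = 25.900
  age 4: 0.36 × 71 = 25.560
  age 5: 0.20 × 140 = 28.000
Maximum at age 5 (28.000).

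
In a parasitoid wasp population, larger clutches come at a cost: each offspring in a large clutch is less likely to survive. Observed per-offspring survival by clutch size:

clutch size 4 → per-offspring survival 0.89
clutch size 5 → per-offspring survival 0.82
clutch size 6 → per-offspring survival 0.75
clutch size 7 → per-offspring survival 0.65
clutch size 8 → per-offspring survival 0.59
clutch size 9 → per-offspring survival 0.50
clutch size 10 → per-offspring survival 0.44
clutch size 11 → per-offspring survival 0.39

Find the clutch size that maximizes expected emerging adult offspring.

Expected emerging adult offspring = c × s(c):
  c=4: 4 × 0.89 = 3.560
  c=5: 5 × 0.82 = 4.100
  c=6: 6 × 0.75 = 4.500
  c=7: 7 × 0.65 = 4.550
  c=8: 8 × 0.59 = 4.720
  c=9: 9 × 0.50 = 4.500
  c=10: 10 × 0.44 = 4.400
  c=11: 11 × 0.39 = 4.290
Maximum at c = 8 (4.720 emerging adult offspring).

8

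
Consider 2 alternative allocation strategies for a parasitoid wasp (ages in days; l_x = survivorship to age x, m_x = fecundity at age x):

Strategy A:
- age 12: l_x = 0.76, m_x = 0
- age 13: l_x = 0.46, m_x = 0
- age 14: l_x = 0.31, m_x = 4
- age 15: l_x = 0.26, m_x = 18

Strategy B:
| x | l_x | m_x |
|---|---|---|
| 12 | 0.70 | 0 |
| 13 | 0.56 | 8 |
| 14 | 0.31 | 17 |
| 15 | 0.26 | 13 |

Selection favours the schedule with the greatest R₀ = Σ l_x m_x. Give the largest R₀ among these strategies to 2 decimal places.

Strategy A: R₀ = 0.76×0 + 0.46×0 + 0.31×4 + 0.26×18 = 5.9200
Strategy B: R₀ = 0.70×0 + 0.56×8 + 0.31×17 + 0.26×13 = 13.1300
Highest R₀: strategy B with 13.1300.

13.13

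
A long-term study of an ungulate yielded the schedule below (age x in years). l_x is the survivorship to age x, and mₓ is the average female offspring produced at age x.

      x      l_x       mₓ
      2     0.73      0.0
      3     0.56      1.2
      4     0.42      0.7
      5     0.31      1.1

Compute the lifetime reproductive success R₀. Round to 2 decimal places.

1.31

R₀ = Σ l_x mₓ:
  age 2: 0.73 × 0.0 = 0.0000
  age 3: 0.56 × 1.2 = 0.6720
  age 4: 0.42 × 0.7 = 0.2940
  age 5: 0.31 × 1.1 = 0.3410
R₀ = 0.0000 + 0.6720 + 0.2940 + 0.3410 = 1.3070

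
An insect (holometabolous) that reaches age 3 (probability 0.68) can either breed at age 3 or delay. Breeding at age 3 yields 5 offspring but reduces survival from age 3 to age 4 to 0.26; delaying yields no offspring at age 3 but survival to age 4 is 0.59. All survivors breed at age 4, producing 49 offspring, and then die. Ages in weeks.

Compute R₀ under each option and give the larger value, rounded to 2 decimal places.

breed at age 3: R₀ = 0.68 × (5 + 0.26 × 49) = 0.68 × 17.7400 = 12.0632
delay to age 4: R₀ = 0.68 × (0.59 × 49) = 0.68 × 28.9100 = 19.6588
Higher: delay to age 4 (19.6588).

19.66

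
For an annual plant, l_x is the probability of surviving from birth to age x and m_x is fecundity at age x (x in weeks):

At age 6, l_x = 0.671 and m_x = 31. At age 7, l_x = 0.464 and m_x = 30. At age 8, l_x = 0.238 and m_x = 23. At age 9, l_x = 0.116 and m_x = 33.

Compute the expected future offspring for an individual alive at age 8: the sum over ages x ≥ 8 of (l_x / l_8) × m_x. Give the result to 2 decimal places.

39.08

l_8 = 0.238. Conditional survival from age 8 to x is l_x / l_8.
  x=8: (0.238/0.238) × 23 = 23.0000
  x=9: (0.116/0.238) × 33 = 16.0840
Sum = 23.0000 + 16.0840 = 39.0840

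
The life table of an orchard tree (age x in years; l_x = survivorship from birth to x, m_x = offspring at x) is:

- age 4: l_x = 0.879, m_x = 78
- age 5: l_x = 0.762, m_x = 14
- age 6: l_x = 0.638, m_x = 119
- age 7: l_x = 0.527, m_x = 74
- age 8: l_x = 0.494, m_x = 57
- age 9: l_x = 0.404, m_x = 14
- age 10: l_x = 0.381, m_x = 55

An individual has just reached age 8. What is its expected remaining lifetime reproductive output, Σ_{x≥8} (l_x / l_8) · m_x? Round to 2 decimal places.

110.87

l_8 = 0.494. Conditional survival from age 8 to x is l_x / l_8.
  x=8: (0.494/0.494) × 57 = 57.0000
  x=9: (0.404/0.494) × 14 = 11.4494
  x=10: (0.381/0.494) × 55 = 42.4190
Sum = 57.0000 + 11.4494 + 42.4190 = 110.8684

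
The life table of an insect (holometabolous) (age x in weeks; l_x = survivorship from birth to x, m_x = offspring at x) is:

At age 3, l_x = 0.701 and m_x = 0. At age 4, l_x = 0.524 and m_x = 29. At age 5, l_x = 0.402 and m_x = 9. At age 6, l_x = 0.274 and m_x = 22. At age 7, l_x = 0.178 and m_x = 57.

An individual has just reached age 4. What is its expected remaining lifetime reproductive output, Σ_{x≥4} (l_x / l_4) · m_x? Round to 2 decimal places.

l_4 = 0.524. Conditional survival from age 4 to x is l_x / l_4.
  x=4: (0.524/0.524) × 29 = 29.0000
  x=5: (0.402/0.524) × 9 = 6.9046
  x=6: (0.274/0.524) × 22 = 11.5038
  x=7: (0.178/0.524) × 57 = 19.3626
Sum = 29.0000 + 6.9046 + 11.5038 + 19.3626 = 66.7710

66.77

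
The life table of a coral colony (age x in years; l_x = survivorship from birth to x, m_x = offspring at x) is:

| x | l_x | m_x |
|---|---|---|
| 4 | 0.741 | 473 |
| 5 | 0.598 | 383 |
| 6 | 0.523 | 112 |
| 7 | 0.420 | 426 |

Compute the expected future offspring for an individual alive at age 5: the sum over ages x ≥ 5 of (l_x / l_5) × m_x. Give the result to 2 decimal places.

780.15

l_5 = 0.598. Conditional survival from age 5 to x is l_x / l_5.
  x=5: (0.598/0.598) × 383 = 383.0000
  x=6: (0.523/0.598) × 112 = 97.9532
  x=7: (0.420/0.598) × 426 = 299.1973
Sum = 383.0000 + 97.9532 + 299.1973 = 780.1505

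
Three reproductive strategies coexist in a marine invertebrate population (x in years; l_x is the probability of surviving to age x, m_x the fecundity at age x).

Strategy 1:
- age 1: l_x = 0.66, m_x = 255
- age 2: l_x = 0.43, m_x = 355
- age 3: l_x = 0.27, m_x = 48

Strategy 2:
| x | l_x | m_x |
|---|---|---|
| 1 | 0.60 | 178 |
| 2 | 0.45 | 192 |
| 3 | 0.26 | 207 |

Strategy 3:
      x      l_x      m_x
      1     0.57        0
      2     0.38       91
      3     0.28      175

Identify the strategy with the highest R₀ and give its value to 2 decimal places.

333.91

Strategy 1: R₀ = 0.66×255 + 0.43×355 + 0.27×48 = 333.9100
Strategy 2: R₀ = 0.60×178 + 0.45×192 + 0.26×207 = 247.0200
Strategy 3: R₀ = 0.57×0 + 0.38×91 + 0.28×175 = 83.5800
Highest R₀: strategy 1 with 333.9100.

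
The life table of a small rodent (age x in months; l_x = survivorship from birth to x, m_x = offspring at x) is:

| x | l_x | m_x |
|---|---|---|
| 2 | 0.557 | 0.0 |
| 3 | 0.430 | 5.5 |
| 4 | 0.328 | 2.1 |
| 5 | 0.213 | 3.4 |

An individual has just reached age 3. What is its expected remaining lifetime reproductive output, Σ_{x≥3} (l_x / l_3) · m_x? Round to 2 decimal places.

l_3 = 0.430. Conditional survival from age 3 to x is l_x / l_3.
  x=3: (0.430/0.430) × 5.5 = 5.5000
  x=4: (0.328/0.430) × 2.1 = 1.6019
  x=5: (0.213/0.430) × 3.4 = 1.6842
Sum = 5.5000 + 1.6019 + 1.6842 = 8.7860

8.79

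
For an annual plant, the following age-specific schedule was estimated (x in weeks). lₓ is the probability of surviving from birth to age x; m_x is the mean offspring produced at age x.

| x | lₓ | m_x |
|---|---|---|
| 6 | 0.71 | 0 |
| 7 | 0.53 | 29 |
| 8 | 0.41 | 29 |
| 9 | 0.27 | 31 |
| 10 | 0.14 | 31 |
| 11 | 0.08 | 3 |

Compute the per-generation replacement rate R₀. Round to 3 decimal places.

40.210

R₀ = Σ lₓ m_x:
  age 6: 0.71 × 0 = 0.0000
  age 7: 0.53 × 29 = 15.3700
  age 8: 0.41 × 29 = 11.8900
  age 9: 0.27 × 31 = 8.3700
  age 10: 0.14 × 31 = 4.3400
  age 11: 0.08 × 3 = 0.2400
R₀ = 0.0000 + 15.3700 + 11.8900 + 8.3700 + 4.3400 + 0.2400 = 40.2100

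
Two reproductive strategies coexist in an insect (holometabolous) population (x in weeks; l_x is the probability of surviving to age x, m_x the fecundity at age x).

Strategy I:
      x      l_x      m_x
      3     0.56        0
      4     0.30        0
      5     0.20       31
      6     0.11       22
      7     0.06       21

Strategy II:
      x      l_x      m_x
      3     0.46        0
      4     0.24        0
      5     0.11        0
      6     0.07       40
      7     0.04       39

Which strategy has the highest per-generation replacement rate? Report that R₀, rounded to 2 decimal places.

9.88

Strategy I: R₀ = 0.56×0 + 0.30×0 + 0.20×31 + 0.11×22 + 0.06×21 = 9.8800
Strategy II: R₀ = 0.46×0 + 0.24×0 + 0.11×0 + 0.07×40 + 0.04×39 = 4.3600
Highest R₀: strategy I with 9.8800.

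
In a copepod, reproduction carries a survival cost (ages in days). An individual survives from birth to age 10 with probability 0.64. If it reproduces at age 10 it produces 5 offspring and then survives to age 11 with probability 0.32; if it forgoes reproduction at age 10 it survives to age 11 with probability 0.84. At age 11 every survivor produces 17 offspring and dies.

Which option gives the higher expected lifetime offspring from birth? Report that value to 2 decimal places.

breed at age 10: R₀ = 0.64 × (5 + 0.32 × 17) = 0.64 × 10.4400 = 6.6816
delay to age 11: R₀ = 0.64 × (0.84 × 17) = 0.64 × 14.2800 = 9.1392
Higher: delay to age 11 (9.1392).

9.14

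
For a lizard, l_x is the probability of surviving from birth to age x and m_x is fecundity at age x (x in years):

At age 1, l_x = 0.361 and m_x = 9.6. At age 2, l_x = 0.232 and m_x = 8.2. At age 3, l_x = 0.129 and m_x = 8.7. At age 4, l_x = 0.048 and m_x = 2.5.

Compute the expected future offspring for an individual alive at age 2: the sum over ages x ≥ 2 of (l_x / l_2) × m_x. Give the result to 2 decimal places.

l_2 = 0.232. Conditional survival from age 2 to x is l_x / l_2.
  x=2: (0.232/0.232) × 8.2 = 8.2000
  x=3: (0.129/0.232) × 8.7 = 4.8375
  x=4: (0.048/0.232) × 2.5 = 0.5172
Sum = 8.2000 + 4.8375 + 0.5172 = 13.5547

13.55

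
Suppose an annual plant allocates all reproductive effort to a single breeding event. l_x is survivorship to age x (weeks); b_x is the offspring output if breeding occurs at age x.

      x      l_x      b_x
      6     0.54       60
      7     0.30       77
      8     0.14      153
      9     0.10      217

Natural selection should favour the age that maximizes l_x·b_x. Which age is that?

Expected offspring if breeding at age x = l_x × b_x:
  age 6: 0.54 × 60 = 32.400
  age 7: 0.30 × 77 = 23.100
  age 8: 0.14 × 153 = 21.420
  age 9: 0.10 × 217 = 21.700
Maximum at age 6 (32.400).

6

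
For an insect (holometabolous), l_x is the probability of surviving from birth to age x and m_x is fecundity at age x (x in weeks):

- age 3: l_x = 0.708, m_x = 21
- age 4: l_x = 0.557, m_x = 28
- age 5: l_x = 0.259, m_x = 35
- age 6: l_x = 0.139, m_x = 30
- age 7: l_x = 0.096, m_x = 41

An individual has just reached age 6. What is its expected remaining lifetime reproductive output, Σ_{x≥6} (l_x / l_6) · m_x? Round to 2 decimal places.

l_6 = 0.139. Conditional survival from age 6 to x is l_x / l_6.
  x=6: (0.139/0.139) × 30 = 30.0000
  x=7: (0.096/0.139) × 41 = 28.3165
Sum = 30.0000 + 28.3165 = 58.3165

58.32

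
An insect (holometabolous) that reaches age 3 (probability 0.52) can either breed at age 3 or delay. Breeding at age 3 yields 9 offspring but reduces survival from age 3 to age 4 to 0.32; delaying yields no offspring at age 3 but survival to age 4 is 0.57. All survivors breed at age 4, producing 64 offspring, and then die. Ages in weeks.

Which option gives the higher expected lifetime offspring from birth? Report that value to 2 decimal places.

18.97

breed at age 3: R₀ = 0.52 × (9 + 0.32 × 64) = 0.52 × 29.4800 = 15.3296
delay to age 4: R₀ = 0.52 × (0.57 × 64) = 0.52 × 36.4800 = 18.9696
Higher: delay to age 4 (18.9696).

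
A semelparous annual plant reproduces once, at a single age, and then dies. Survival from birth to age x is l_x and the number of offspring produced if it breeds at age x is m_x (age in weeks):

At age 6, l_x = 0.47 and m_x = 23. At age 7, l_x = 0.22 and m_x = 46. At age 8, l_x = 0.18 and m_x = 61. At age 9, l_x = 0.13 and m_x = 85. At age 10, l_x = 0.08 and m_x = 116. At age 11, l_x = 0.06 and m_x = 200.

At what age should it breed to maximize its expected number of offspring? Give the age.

Expected offspring if breeding at age x = l_x × m_x:
  age 6: 0.47 × 23 = 10.810
  age 7: 0.22 × 46 = 10.120
  age 8: 0.18 × 61 = 10.980
  age 9: 0.13 × 85 = 11.050
  age 10: 0.08 × 116 = 9.280
  age 11: 0.06 × 200 = 12.000
Maximum at age 11 (12.000).

11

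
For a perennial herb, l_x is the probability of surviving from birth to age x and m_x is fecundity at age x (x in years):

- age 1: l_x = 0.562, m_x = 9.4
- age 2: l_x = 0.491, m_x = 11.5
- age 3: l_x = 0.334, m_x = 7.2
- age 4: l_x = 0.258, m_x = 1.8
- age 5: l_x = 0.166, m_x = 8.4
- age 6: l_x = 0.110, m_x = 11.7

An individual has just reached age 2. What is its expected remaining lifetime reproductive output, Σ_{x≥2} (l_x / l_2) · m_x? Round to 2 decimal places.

l_2 = 0.491. Conditional survival from age 2 to x is l_x / l_2.
  x=2: (0.491/0.491) × 11.5 = 11.5000
  x=3: (0.334/0.491) × 7.2 = 4.8978
  x=4: (0.258/0.491) × 1.8 = 0.9458
  x=5: (0.166/0.491) × 8.4 = 2.8399
  x=6: (0.110/0.491) × 11.7 = 2.6212
Sum = 11.5000 + 4.8978 + 0.9458 + 2.8399 + 2.6212 = 22.8047

22.80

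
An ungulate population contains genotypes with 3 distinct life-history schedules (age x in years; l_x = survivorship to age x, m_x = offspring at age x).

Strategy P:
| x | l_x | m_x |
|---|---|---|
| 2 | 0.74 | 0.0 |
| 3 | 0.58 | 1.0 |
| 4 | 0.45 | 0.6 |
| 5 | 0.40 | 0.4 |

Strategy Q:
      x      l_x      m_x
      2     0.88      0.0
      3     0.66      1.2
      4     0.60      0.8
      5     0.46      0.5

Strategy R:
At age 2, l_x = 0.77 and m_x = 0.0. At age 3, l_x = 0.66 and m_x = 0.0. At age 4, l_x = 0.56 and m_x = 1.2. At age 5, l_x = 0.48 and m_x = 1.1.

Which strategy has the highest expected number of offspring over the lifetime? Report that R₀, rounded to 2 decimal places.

Strategy P: R₀ = 0.74×0.0 + 0.58×1.0 + 0.45×0.6 + 0.40×0.4 = 1.0100
Strategy Q: R₀ = 0.88×0.0 + 0.66×1.2 + 0.60×0.8 + 0.46×0.5 = 1.5020
Strategy R: R₀ = 0.77×0.0 + 0.66×0.0 + 0.56×1.2 + 0.48×1.1 = 1.2000
Highest R₀: strategy Q with 1.5020.

1.50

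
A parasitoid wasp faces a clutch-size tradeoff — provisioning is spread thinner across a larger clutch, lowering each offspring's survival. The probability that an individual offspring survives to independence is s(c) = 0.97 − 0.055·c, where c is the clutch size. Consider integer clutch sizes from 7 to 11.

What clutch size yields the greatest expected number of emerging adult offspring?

Expected emerging adult offspring = c × s(c):
  c=7: 7 × 0.585 = 4.095
  c=8: 8 × 0.530 = 4.240
  c=9: 9 × 0.475 = 4.275
  c=10: 10 × 0.420 = 4.200
  c=11: 11 × 0.365 = 4.015
Maximum at c = 9 (4.275 emerging adult offspring).

9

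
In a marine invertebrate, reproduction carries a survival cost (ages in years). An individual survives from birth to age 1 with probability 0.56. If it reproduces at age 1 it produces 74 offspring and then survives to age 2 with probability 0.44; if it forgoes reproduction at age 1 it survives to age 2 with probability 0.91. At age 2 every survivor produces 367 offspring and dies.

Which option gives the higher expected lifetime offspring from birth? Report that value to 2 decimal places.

187.02

breed at age 1: R₀ = 0.56 × (74 + 0.44 × 367) = 0.56 × 235.4800 = 131.8688
delay to age 2: R₀ = 0.56 × (0.91 × 367) = 0.56 × 333.9700 = 187.0232
Higher: delay to age 2 (187.0232).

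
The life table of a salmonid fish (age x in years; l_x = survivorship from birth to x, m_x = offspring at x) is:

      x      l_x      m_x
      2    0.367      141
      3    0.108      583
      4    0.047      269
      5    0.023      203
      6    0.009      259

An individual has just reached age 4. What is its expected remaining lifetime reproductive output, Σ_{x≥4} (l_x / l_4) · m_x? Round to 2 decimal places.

l_4 = 0.047. Conditional survival from age 4 to x is l_x / l_4.
  x=4: (0.047/0.047) × 269 = 269.0000
  x=5: (0.023/0.047) × 203 = 99.3404
  x=6: (0.009/0.047) × 259 = 49.5957
Sum = 269.0000 + 99.3404 + 49.5957 = 417.9362

417.94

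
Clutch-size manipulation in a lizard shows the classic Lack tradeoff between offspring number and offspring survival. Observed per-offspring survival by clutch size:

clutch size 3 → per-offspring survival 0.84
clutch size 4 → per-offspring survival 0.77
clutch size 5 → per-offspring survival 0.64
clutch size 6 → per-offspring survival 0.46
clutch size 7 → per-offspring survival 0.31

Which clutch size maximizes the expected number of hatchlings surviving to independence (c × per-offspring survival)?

5

Expected hatchlings surviving to independence = c × s(c):
  c=3: 3 × 0.84 = 2.520
  c=4: 4 × 0.77 = 3.080
  c=5: 5 × 0.64 = 3.200
  c=6: 6 × 0.46 = 2.760
  c=7: 7 × 0.31 = 2.170
Maximum at c = 5 (3.200 hatchlings surviving to independence).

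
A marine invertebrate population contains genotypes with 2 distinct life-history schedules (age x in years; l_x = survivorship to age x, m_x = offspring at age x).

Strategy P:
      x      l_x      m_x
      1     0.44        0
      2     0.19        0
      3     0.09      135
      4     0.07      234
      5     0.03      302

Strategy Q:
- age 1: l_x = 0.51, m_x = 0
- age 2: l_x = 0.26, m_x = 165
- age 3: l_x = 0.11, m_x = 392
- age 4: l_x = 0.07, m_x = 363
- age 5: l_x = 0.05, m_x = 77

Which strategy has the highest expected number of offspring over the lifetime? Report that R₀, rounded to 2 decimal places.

115.28

Strategy P: R₀ = 0.44×0 + 0.19×0 + 0.09×135 + 0.07×234 + 0.03×302 = 37.5900
Strategy Q: R₀ = 0.51×0 + 0.26×165 + 0.11×392 + 0.07×363 + 0.05×77 = 115.2800
Highest R₀: strategy Q with 115.2800.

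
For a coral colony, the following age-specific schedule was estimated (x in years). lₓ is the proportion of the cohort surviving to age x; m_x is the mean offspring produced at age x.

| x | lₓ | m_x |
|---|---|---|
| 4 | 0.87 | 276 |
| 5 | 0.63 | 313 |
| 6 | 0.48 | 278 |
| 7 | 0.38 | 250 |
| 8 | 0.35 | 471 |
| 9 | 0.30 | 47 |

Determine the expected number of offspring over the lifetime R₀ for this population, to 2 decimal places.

844.70

R₀ = Σ lₓ m_x:
  age 4: 0.87 × 276 = 240.1200
  age 5: 0.63 × 313 = 197.1900
  age 6: 0.48 × 278 = 133.4400
  age 7: 0.38 × 250 = 95.0000
  age 8: 0.35 × 471 = 164.8500
  age 9: 0.30 × 47 = 14.1000
R₀ = 240.1200 + 197.1900 + 133.4400 + 95.0000 + 164.8500 + 14.1000 = 844.7000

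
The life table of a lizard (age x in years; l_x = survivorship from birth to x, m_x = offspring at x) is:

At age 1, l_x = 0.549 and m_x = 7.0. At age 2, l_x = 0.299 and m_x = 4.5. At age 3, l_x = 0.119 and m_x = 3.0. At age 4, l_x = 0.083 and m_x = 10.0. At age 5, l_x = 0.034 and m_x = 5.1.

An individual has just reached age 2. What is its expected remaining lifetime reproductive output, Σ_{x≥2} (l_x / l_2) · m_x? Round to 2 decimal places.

9.05

l_2 = 0.299. Conditional survival from age 2 to x is l_x / l_2.
  x=2: (0.299/0.299) × 4.5 = 4.5000
  x=3: (0.119/0.299) × 3.0 = 1.1940
  x=4: (0.083/0.299) × 10.0 = 2.7759
  x=5: (0.034/0.299) × 5.1 = 0.5799
Sum = 4.5000 + 1.1940 + 2.7759 + 0.5799 = 9.0498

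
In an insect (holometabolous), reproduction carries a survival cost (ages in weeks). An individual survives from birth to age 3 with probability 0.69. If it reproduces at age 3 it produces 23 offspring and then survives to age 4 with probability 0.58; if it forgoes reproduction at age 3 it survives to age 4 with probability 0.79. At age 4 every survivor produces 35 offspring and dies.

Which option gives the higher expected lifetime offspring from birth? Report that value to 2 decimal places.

breed at age 3: R₀ = 0.69 × (23 + 0.58 × 35) = 0.69 × 43.3000 = 29.8770
delay to age 4: R₀ = 0.69 × (0.79 × 35) = 0.69 × 27.6500 = 19.0785
Higher: breed at age 3 (29.8770).

29.88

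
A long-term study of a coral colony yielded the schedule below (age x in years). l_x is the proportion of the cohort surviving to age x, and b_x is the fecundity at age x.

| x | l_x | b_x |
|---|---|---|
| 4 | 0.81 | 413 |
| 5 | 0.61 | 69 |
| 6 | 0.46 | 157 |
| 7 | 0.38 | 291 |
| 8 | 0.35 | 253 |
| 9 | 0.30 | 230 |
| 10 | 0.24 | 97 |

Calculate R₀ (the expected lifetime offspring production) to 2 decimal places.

740.25

R₀ = Σ l_x b_x:
  age 4: 0.81 × 413 = 334.5300
  age 5: 0.61 × 69 = 42.0900
  age 6: 0.46 × 157 = 72.2200
  age 7: 0.38 × 291 = 110.5800
  age 8: 0.35 × 253 = 88.5500
  age 9: 0.30 × 230 = 69.0000
  age 10: 0.24 × 97 = 23.2800
R₀ = 334.5300 + 42.0900 + 72.2200 + 110.5800 + 88.5500 + 69.0000 + 23.2800 = 740.2500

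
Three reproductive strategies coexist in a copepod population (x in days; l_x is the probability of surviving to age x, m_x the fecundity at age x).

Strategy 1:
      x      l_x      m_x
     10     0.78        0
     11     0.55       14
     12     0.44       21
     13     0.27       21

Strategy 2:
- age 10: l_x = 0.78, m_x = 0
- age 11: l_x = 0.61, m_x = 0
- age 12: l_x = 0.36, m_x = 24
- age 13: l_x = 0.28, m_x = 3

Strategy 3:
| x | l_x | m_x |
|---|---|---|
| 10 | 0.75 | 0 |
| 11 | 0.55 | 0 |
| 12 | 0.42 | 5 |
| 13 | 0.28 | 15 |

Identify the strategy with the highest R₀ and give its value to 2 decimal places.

22.61

Strategy 1: R₀ = 0.78×0 + 0.55×14 + 0.44×21 + 0.27×21 = 22.6100
Strategy 2: R₀ = 0.78×0 + 0.61×0 + 0.36×24 + 0.28×3 = 9.4800
Strategy 3: R₀ = 0.75×0 + 0.55×0 + 0.42×5 + 0.28×15 = 6.3000
Highest R₀: strategy 1 with 22.6100.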